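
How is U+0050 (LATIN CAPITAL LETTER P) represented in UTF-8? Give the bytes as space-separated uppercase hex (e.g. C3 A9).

50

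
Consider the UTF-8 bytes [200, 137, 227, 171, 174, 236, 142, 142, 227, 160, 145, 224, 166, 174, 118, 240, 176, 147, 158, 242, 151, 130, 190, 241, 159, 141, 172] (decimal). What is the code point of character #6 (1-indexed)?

U+0076

Offset 0: leading byte 0xC8 = 11001000 → 2-byte char #1 = C8 89.
Offset 2: leading byte 0xE3 = 11100011 → 3-byte char #2 = E3 AB AE.
Offset 5: leading byte 0xEC = 11101100 → 3-byte char #3 = EC 8E 8E.
Offset 8: leading byte 0xE3 = 11100011 → 3-byte char #4 = E3 A0 91.
Offset 11: leading byte 0xE0 = 11100000 → 3-byte char #5 = E0 A6 AE.
Offset 14: leading byte 0x76 = 01110110 → 1-byte char #6 = 76.
Leading byte 0x76 = 01110110 matches 0xxxxxxx → 1-byte sequence.
Byte 1: 0x76 = 01110110, payload 1110110 (7 bits).
Concatenate: 1110110 = 0x76 (7 bits → U+0076).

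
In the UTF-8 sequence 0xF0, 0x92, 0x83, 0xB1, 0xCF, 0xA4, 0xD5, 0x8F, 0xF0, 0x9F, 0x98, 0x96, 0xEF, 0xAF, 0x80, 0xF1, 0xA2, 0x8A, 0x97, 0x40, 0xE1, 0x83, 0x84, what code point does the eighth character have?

U+10C4

Offset 0: leading byte 0xF0 = 11110000 → 4-byte char #1 = F0 92 83 B1.
Offset 4: leading byte 0xCF = 11001111 → 2-byte char #2 = CF A4.
Offset 6: leading byte 0xD5 = 11010101 → 2-byte char #3 = D5 8F.
Offset 8: leading byte 0xF0 = 11110000 → 4-byte char #4 = F0 9F 98 96.
Offset 12: leading byte 0xEF = 11101111 → 3-byte char #5 = EF AF 80.
Offset 15: leading byte 0xF1 = 11110001 → 4-byte char #6 = F1 A2 8A 97.
Offset 19: leading byte 0x40 = 01000000 → 1-byte char #7 = 40.
Offset 20: leading byte 0xE1 = 11100001 → 3-byte char #8 = E1 83 84.
Leading byte 0xE1 = 11100001 matches 1110xxxx → 3-byte sequence.
Byte 1: 0xE1 = 11100001, payload 0001 (4 bits).
Byte 2: 0x83 = 10000011 (10xxxxxx ✓), payload 000011.
Byte 3: 0x84 = 10000100 (10xxxxxx ✓), payload 000100.
Concatenate: 0001000011000100 = 0x10C4 (16 bits → U+10C4).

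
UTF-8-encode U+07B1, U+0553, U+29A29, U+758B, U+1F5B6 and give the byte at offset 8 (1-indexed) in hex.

0xA9

1-indexed offset 8 is 0-indexed offset 7.
U+07B1 → 2-byte form DE B1 at offsets 0–1.
U+0553 → 2-byte form D5 93 at offsets 2–3.
U+29A29 → 4-byte form F0 A9 A8 A9 at offsets 4–7.
Offset 7 falls in char 3's range; it's byte 4 of F0 A9 A8 A9 = 0xA9.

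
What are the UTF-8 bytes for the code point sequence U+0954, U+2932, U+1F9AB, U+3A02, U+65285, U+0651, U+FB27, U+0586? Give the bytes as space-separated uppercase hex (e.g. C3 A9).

U+0954: 3-byte form → E0 A5 94.
U+2932: 3-byte form → E2 A4 B2.
U+1F9AB: 4-byte form → F0 9F A6 AB.
U+3A02: 3-byte form → E3 A8 82.
U+65285: 4-byte form → F1 A5 8A 85.
U+0651: 2-byte form → D9 91.
U+FB27: 3-byte form → EF AC A7.
U+0586: 2-byte form → D6 86.
Concatenated (24 bytes): E0 A5 94 E2 A4 B2 F0 9F A6 AB E3 A8 82 F1 A5 8A 85 D9 91 EF AC A7 D6 86.

E0 A5 94 E2 A4 B2 F0 9F A6 AB E3 A8 82 F1 A5 8A 85 D9 91 EF AC A7 D6 86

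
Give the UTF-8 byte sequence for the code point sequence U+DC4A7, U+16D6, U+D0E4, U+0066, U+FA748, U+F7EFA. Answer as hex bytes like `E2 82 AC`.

U+DC4A7: 4-byte form → F3 9C 92 A7.
U+16D6: 3-byte form → E1 9B 96.
U+D0E4: 3-byte form → ED 83 A4.
U+0066: 1-byte form → 66.
U+FA748: 4-byte form → F3 BA 9D 88.
U+F7EFA: 4-byte form → F3 B7 BB BA.
Concatenated (19 bytes): F3 9C 92 A7 E1 9B 96 ED 83 A4 66 F3 BA 9D 88 F3 B7 BB BA.

F3 9C 92 A7 E1 9B 96 ED 83 A4 66 F3 BA 9D 88 F3 B7 BB BA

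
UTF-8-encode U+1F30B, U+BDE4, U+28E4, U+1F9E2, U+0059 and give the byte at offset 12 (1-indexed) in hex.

1-indexed offset 12 is 0-indexed offset 11.
U+1F30B → 4-byte form F0 9F 8C 8B at offsets 0–3.
U+BDE4 → 3-byte form EB B7 A4 at offsets 4–6.
U+28E4 → 3-byte form E2 A3 A4 at offsets 7–9.
U+1F9E2 → 4-byte form F0 9F A7 A2 at offsets 10–13.
Offset 11 falls in char 4's range; it's byte 2 of F0 9F A7 A2 = 0x9F.

0x9F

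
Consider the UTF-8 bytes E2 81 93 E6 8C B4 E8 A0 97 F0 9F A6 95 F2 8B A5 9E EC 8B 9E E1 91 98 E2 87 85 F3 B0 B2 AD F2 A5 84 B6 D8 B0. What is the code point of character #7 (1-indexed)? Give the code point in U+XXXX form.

Offset 0: leading byte 0xE2 = 11100010 → 3-byte char #1 = E2 81 93.
Offset 3: leading byte 0xE6 = 11100110 → 3-byte char #2 = E6 8C B4.
Offset 6: leading byte 0xE8 = 11101000 → 3-byte char #3 = E8 A0 97.
Offset 9: leading byte 0xF0 = 11110000 → 4-byte char #4 = F0 9F A6 95.
Offset 13: leading byte 0xF2 = 11110010 → 4-byte char #5 = F2 8B A5 9E.
Offset 17: leading byte 0xEC = 11101100 → 3-byte char #6 = EC 8B 9E.
Offset 20: leading byte 0xE1 = 11100001 → 3-byte char #7 = E1 91 98.
Leading byte 0xE1 = 11100001 matches 1110xxxx → 3-byte sequence.
Byte 1: 0xE1 = 11100001, payload 0001 (4 bits).
Byte 2: 0x91 = 10010001 (10xxxxxx ✓), payload 010001.
Byte 3: 0x98 = 10011000 (10xxxxxx ✓), payload 011000.
Concatenate: 0001010001011000 = 0x1458 (16 bits → U+1458).

U+1458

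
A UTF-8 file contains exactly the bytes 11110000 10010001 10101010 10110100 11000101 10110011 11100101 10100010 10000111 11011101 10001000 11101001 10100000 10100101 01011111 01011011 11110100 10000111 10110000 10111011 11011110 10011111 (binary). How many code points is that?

Byte at offset 0: 0xF0 = 11110000 → 4-byte char (#1). Advance 4.
Byte at offset 4: 0xC5 = 11000101 → 2-byte char (#2). Advance 2.
Byte at offset 6: 0xE5 = 11100101 → 3-byte char (#3). Advance 3.
Byte at offset 9: 0xDD = 11011101 → 2-byte char (#4). Advance 2.
Byte at offset 11: 0xE9 = 11101001 → 3-byte char (#5). Advance 3.
Byte at offset 14: 0x5F = 01011111 → 1-byte char (#6). Advance 1.
Byte at offset 15: 0x5B = 01011011 → 1-byte char (#7). Advance 1.
Byte at offset 16: 0xF4 = 11110100 → 4-byte char (#8). Advance 4.
Byte at offset 20: 0xDE = 11011110 → 2-byte char (#9). Advance 2.
Reached end at offset 22 after 9 code points.

9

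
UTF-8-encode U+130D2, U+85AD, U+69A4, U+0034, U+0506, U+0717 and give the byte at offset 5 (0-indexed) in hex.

0x96

U+130D2 → 4-byte form F0 93 83 92 at offsets 0–3.
U+85AD → 3-byte form E8 96 AD at offsets 4–6.
Offset 5 falls in char 2's range; it's byte 2 of E8 96 AD = 0x96.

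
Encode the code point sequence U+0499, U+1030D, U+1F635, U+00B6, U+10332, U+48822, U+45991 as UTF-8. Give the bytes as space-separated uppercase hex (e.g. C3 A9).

D2 99 F0 90 8C 8D F0 9F 98 B5 C2 B6 F0 90 8C B2 F1 88 A0 A2 F1 85 A6 91

U+0499: 2-byte form → D2 99.
U+1030D: 4-byte form → F0 90 8C 8D.
U+1F635: 4-byte form → F0 9F 98 B5.
U+00B6: 2-byte form → C2 B6.
U+10332: 4-byte form → F0 90 8C B2.
U+48822: 4-byte form → F1 88 A0 A2.
U+45991: 4-byte form → F1 85 A6 91.
Concatenated (24 bytes): D2 99 F0 90 8C 8D F0 9F 98 B5 C2 B6 F0 90 8C B2 F1 88 A0 A2 F1 85 A6 91.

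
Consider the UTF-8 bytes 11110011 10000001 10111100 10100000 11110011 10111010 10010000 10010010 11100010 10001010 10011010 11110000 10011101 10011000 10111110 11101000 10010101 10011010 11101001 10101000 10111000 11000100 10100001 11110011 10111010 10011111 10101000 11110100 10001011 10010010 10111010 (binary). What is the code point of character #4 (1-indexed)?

Offset 0: leading byte 0xF3 = 11110011 → 4-byte char #1 = F3 81 BC A0.
Offset 4: leading byte 0xF3 = 11110011 → 4-byte char #2 = F3 BA 90 92.
Offset 8: leading byte 0xE2 = 11100010 → 3-byte char #3 = E2 8A 9A.
Offset 11: leading byte 0xF0 = 11110000 → 4-byte char #4 = F0 9D 98 BE.
Leading byte 0xF0 = 11110000 matches 11110xxx → 4-byte sequence.
Byte 1: 0xF0 = 11110000, payload 000 (3 bits).
Byte 2: 0x9D = 10011101 (10xxxxxx ✓), payload 011101.
Byte 3: 0x98 = 10011000 (10xxxxxx ✓), payload 011000.
Byte 4: 0xBE = 10111110 (10xxxxxx ✓), payload 111110.
Concatenate: 000011101011000111110 = 0x1D63E (21 bits → U+1D63E).

U+1D63E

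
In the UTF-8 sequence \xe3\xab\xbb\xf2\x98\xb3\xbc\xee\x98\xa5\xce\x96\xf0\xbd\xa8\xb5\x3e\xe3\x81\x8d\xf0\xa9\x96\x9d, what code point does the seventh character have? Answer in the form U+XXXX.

U+304D

Offset 0: leading byte 0xE3 = 11100011 → 3-byte char #1 = E3 AB BB.
Offset 3: leading byte 0xF2 = 11110010 → 4-byte char #2 = F2 98 B3 BC.
Offset 7: leading byte 0xEE = 11101110 → 3-byte char #3 = EE 98 A5.
Offset 10: leading byte 0xCE = 11001110 → 2-byte char #4 = CE 96.
Offset 12: leading byte 0xF0 = 11110000 → 4-byte char #5 = F0 BD A8 B5.
Offset 16: leading byte 0x3E = 00111110 → 1-byte char #6 = 3E.
Offset 17: leading byte 0xE3 = 11100011 → 3-byte char #7 = E3 81 8D.
Leading byte 0xE3 = 11100011 matches 1110xxxx → 3-byte sequence.
Byte 1: 0xE3 = 11100011, payload 0011 (4 bits).
Byte 2: 0x81 = 10000001 (10xxxxxx ✓), payload 000001.
Byte 3: 0x8D = 10001101 (10xxxxxx ✓), payload 001101.
Concatenate: 0011000001001101 = 0x304D (16 bits → U+304D).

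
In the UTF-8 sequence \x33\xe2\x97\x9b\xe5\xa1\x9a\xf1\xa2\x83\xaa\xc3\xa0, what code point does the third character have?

Offset 0: leading byte 0x33 = 00110011 → 1-byte char #1 = 33.
Offset 1: leading byte 0xE2 = 11100010 → 3-byte char #2 = E2 97 9B.
Offset 4: leading byte 0xE5 = 11100101 → 3-byte char #3 = E5 A1 9A.
Leading byte 0xE5 = 11100101 matches 1110xxxx → 3-byte sequence.
Byte 1: 0xE5 = 11100101, payload 0101 (4 bits).
Byte 2: 0xA1 = 10100001 (10xxxxxx ✓), payload 100001.
Byte 3: 0x9A = 10011010 (10xxxxxx ✓), payload 011010.
Concatenate: 0101100001011010 = 0x585A (16 bits → U+585A).

U+585A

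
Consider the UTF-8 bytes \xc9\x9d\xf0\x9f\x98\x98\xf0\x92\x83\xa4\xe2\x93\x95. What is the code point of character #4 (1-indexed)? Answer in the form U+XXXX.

Offset 0: leading byte 0xC9 = 11001001 → 2-byte char #1 = C9 9D.
Offset 2: leading byte 0xF0 = 11110000 → 4-byte char #2 = F0 9F 98 98.
Offset 6: leading byte 0xF0 = 11110000 → 4-byte char #3 = F0 92 83 A4.
Offset 10: leading byte 0xE2 = 11100010 → 3-byte char #4 = E2 93 95.
Leading byte 0xE2 = 11100010 matches 1110xxxx → 3-byte sequence.
Byte 1: 0xE2 = 11100010, payload 0010 (4 bits).
Byte 2: 0x93 = 10010011 (10xxxxxx ✓), payload 010011.
Byte 3: 0x95 = 10010101 (10xxxxxx ✓), payload 010101.
Concatenate: 0010010011010101 = 0x24D5 (16 bits → U+24D5).

U+24D5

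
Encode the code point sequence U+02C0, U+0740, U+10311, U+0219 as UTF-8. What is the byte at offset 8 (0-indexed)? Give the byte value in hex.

0xC8

U+02C0 → 2-byte form CB 80 at offsets 0–1.
U+0740 → 2-byte form DD 80 at offsets 2–3.
U+10311 → 4-byte form F0 90 8C 91 at offsets 4–7.
U+0219 → 2-byte form C8 99 at offsets 8–9.
Offset 8 falls in char 4's range; it's byte 1 of C8 99 = 0xC8.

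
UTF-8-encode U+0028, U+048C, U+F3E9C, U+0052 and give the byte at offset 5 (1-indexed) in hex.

0xB3

1-indexed offset 5 is 0-indexed offset 4.
U+0028 → 1-byte form 28 at offsets 0–0.
U+048C → 2-byte form D2 8C at offsets 1–2.
U+F3E9C → 4-byte form F3 B3 BA 9C at offsets 3–6.
Offset 4 falls in char 3's range; it's byte 2 of F3 B3 BA 9C = 0xB3.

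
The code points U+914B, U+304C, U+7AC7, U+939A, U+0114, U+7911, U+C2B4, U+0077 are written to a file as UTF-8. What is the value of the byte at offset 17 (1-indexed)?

0x91

1-indexed offset 17 is 0-indexed offset 16.
U+914B → 3-byte form E9 85 8B at offsets 0–2.
U+304C → 3-byte form E3 81 8C at offsets 3–5.
U+7AC7 → 3-byte form E7 AB 87 at offsets 6–8.
U+939A → 3-byte form E9 8E 9A at offsets 9–11.
U+0114 → 2-byte form C4 94 at offsets 12–13.
U+7911 → 3-byte form E7 A4 91 at offsets 14–16.
Offset 16 falls in char 6's range; it's byte 3 of E7 A4 91 = 0x91.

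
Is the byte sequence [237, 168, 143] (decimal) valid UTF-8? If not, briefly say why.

invalid (encodes a surrogate (U+D800–U+DFFF))

Structurally a 3-byte sequence; payload = 0xDA0F.
But 0xDA0F is in U+D800–U+DFFF, the surrogate range. Surrogates are not Unicode scalar values and are forbidden in UTF-8.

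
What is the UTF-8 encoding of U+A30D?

U+A30D = 0xA30D = 41741 decimal. In range U+0800–U+FFFF → 3-byte form: 1110xxxx 10xxxxxx 10xxxxxx.
Binary (16 bits): 1010001100001101.
Split 4+6+6: 1010 | 001100 | 001101.
Byte 1: 11101010 = 0xEA.
Byte 2: 10001100 = 0x8C.
Byte 3: 10001101 = 0x8D.

EA 8C 8D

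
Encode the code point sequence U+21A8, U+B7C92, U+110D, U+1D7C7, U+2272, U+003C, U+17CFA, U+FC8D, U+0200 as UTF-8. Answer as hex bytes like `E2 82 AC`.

E2 86 A8 F2 B7 B2 92 E1 84 8D F0 9D 9F 87 E2 89 B2 3C F0 97 B3 BA EF B2 8D C8 80

U+21A8: 3-byte form → E2 86 A8.
U+B7C92: 4-byte form → F2 B7 B2 92.
U+110D: 3-byte form → E1 84 8D.
U+1D7C7: 4-byte form → F0 9D 9F 87.
U+2272: 3-byte form → E2 89 B2.
U+003C: 1-byte form → 3C.
U+17CFA: 4-byte form → F0 97 B3 BA.
U+FC8D: 3-byte form → EF B2 8D.
U+0200: 2-byte form → C8 80.
Concatenated (27 bytes): E2 86 A8 F2 B7 B2 92 E1 84 8D F0 9D 9F 87 E2 89 B2 3C F0 97 B3 BA EF B2 8D C8 80.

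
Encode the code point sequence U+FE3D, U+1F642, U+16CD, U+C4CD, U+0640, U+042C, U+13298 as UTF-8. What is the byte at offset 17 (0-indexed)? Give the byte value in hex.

0xF0

U+FE3D → 3-byte form EF B8 BD at offsets 0–2.
U+1F642 → 4-byte form F0 9F 99 82 at offsets 3–6.
U+16CD → 3-byte form E1 9B 8D at offsets 7–9.
U+C4CD → 3-byte form EC 93 8D at offsets 10–12.
U+0640 → 2-byte form D9 80 at offsets 13–14.
U+042C → 2-byte form D0 AC at offsets 15–16.
U+13298 → 4-byte form F0 93 8A 98 at offsets 17–20.
Offset 17 falls in char 7's range; it's byte 1 of F0 93 8A 98 = 0xF0.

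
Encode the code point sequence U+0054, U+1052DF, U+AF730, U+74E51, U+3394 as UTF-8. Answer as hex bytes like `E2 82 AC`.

U+0054: 1-byte form → 54.
U+1052DF: 4-byte form → F4 85 8B 9F.
U+AF730: 4-byte form → F2 AF 9C B0.
U+74E51: 4-byte form → F1 B4 B9 91.
U+3394: 3-byte form → E3 8E 94.
Concatenated (16 bytes): 54 F4 85 8B 9F F2 AF 9C B0 F1 B4 B9 91 E3 8E 94.

54 F4 85 8B 9F F2 AF 9C B0 F1 B4 B9 91 E3 8E 94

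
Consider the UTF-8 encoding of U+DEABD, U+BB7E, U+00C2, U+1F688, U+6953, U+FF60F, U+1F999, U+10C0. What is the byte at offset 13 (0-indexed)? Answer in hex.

U+DEABD → 4-byte form F3 9E AA BD at offsets 0–3.
U+BB7E → 3-byte form EB AD BE at offsets 4–6.
U+00C2 → 2-byte form C3 82 at offsets 7–8.
U+1F688 → 4-byte form F0 9F 9A 88 at offsets 9–12.
U+6953 → 3-byte form E6 A5 93 at offsets 13–15.
Offset 13 falls in char 5's range; it's byte 1 of E6 A5 93 = 0xE6.

0xE6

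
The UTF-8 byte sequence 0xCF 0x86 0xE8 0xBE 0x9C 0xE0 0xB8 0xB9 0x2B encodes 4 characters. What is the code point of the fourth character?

U+002B

Offset 0: leading byte 0xCF = 11001111 → 2-byte char #1 = CF 86.
Offset 2: leading byte 0xE8 = 11101000 → 3-byte char #2 = E8 BE 9C.
Offset 5: leading byte 0xE0 = 11100000 → 3-byte char #3 = E0 B8 B9.
Offset 8: leading byte 0x2B = 00101011 → 1-byte char #4 = 2B.
Leading byte 0x2B = 00101011 matches 0xxxxxxx → 1-byte sequence.
Byte 1: 0x2B = 00101011, payload 0101011 (7 bits).
Concatenate: 0101011 = 0x2B (7 bits → U+002B).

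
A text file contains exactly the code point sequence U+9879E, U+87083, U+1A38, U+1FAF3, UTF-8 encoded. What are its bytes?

F2 98 9E 9E F2 87 82 83 E1 A8 B8 F0 9F AB B3

U+9879E: 4-byte form → F2 98 9E 9E.
U+87083: 4-byte form → F2 87 82 83.
U+1A38: 3-byte form → E1 A8 B8.
U+1FAF3: 4-byte form → F0 9F AB B3.
Concatenated (15 bytes): F2 98 9E 9E F2 87 82 83 E1 A8 B8 F0 9F AB B3.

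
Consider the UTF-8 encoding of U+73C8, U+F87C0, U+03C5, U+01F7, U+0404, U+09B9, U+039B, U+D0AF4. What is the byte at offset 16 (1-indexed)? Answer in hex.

1-indexed offset 16 is 0-indexed offset 15.
U+73C8 → 3-byte form E7 8F 88 at offsets 0–2.
U+F87C0 → 4-byte form F3 B8 9F 80 at offsets 3–6.
U+03C5 → 2-byte form CF 85 at offsets 7–8.
U+01F7 → 2-byte form C7 B7 at offsets 9–10.
U+0404 → 2-byte form D0 84 at offsets 11–12.
U+09B9 → 3-byte form E0 A6 B9 at offsets 13–15.
Offset 15 falls in char 6's range; it's byte 3 of E0 A6 B9 = 0xB9.

0xB9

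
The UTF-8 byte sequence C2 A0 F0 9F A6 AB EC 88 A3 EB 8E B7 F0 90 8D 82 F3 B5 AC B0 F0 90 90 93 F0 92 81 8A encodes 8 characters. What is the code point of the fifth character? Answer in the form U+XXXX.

U+10342

Offset 0: leading byte 0xC2 = 11000010 → 2-byte char #1 = C2 A0.
Offset 2: leading byte 0xF0 = 11110000 → 4-byte char #2 = F0 9F A6 AB.
Offset 6: leading byte 0xEC = 11101100 → 3-byte char #3 = EC 88 A3.
Offset 9: leading byte 0xEB = 11101011 → 3-byte char #4 = EB 8E B7.
Offset 12: leading byte 0xF0 = 11110000 → 4-byte char #5 = F0 90 8D 82.
Leading byte 0xF0 = 11110000 matches 11110xxx → 4-byte sequence.
Byte 1: 0xF0 = 11110000, payload 000 (3 bits).
Byte 2: 0x90 = 10010000 (10xxxxxx ✓), payload 010000.
Byte 3: 0x8D = 10001101 (10xxxxxx ✓), payload 001101.
Byte 4: 0x82 = 10000010 (10xxxxxx ✓), payload 000010.
Concatenate: 000010000001101000010 = 0x10342 (21 bits → U+10342).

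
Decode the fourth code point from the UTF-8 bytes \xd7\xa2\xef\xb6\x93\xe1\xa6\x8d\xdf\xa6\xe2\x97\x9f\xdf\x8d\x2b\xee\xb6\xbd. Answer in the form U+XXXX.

U+07E6

Offset 0: leading byte 0xD7 = 11010111 → 2-byte char #1 = D7 A2.
Offset 2: leading byte 0xEF = 11101111 → 3-byte char #2 = EF B6 93.
Offset 5: leading byte 0xE1 = 11100001 → 3-byte char #3 = E1 A6 8D.
Offset 8: leading byte 0xDF = 11011111 → 2-byte char #4 = DF A6.
Leading byte 0xDF = 11011111 matches 110xxxxx → 2-byte sequence.
Byte 1: 0xDF = 11011111, payload 11111 (5 bits).
Byte 2: 0xA6 = 10100110 (10xxxxxx ✓), payload 100110.
Concatenate: 11111100110 = 0x7E6 (11 bits → U+07E6).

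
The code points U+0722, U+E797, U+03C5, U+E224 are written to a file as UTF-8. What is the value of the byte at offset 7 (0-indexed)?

0xEE

U+0722 → 2-byte form DC A2 at offsets 0–1.
U+E797 → 3-byte form EE 9E 97 at offsets 2–4.
U+03C5 → 2-byte form CF 85 at offsets 5–6.
U+E224 → 3-byte form EE 88 A4 at offsets 7–9.
Offset 7 falls in char 4's range; it's byte 1 of EE 88 A4 = 0xEE.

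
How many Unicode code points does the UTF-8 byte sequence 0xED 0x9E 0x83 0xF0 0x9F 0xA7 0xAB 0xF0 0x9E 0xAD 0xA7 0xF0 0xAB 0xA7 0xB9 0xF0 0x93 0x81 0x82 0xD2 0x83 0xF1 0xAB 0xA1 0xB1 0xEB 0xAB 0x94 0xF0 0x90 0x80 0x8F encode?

Byte at offset 0: 0xED = 11101101 → 3-byte char (#1). Advance 3.
Byte at offset 3: 0xF0 = 11110000 → 4-byte char (#2). Advance 4.
Byte at offset 7: 0xF0 = 11110000 → 4-byte char (#3). Advance 4.
Byte at offset 11: 0xF0 = 11110000 → 4-byte char (#4). Advance 4.
Byte at offset 15: 0xF0 = 11110000 → 4-byte char (#5). Advance 4.
Byte at offset 19: 0xD2 = 11010010 → 2-byte char (#6). Advance 2.
Byte at offset 21: 0xF1 = 11110001 → 4-byte char (#7). Advance 4.
Byte at offset 25: 0xEB = 11101011 → 3-byte char (#8). Advance 3.
Byte at offset 28: 0xF0 = 11110000 → 4-byte char (#9). Advance 4.
Reached end at offset 32 after 9 code points.

9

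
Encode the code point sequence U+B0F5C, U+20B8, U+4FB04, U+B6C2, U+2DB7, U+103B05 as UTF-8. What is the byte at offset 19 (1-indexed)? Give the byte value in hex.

0x83

1-indexed offset 19 is 0-indexed offset 18.
U+B0F5C → 4-byte form F2 B0 BD 9C at offsets 0–3.
U+20B8 → 3-byte form E2 82 B8 at offsets 4–6.
U+4FB04 → 4-byte form F1 8F AC 84 at offsets 7–10.
U+B6C2 → 3-byte form EB 9B 82 at offsets 11–13.
U+2DB7 → 3-byte form E2 B6 B7 at offsets 14–16.
U+103B05 → 4-byte form F4 83 AC 85 at offsets 17–20.
Offset 18 falls in char 6's range; it's byte 2 of F4 83 AC 85 = 0x83.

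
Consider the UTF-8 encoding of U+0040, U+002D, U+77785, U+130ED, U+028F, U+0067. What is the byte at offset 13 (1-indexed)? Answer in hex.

1-indexed offset 13 is 0-indexed offset 12.
U+0040 → 1-byte form 40 at offsets 0–0.
U+002D → 1-byte form 2D at offsets 1–1.
U+77785 → 4-byte form F1 B7 9E 85 at offsets 2–5.
U+130ED → 4-byte form F0 93 83 AD at offsets 6–9.
U+028F → 2-byte form CA 8F at offsets 10–11.
U+0067 → 1-byte form 67 at offsets 12–12.
Offset 12 falls in char 6's range; it's byte 1 of 67 = 0x67.

0x67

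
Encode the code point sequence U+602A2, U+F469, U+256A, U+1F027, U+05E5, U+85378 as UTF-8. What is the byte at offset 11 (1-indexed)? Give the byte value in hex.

1-indexed offset 11 is 0-indexed offset 10.
U+602A2 → 4-byte form F1 A0 8A A2 at offsets 0–3.
U+F469 → 3-byte form EF 91 A9 at offsets 4–6.
U+256A → 3-byte form E2 95 AA at offsets 7–9.
U+1F027 → 4-byte form F0 9F 80 A7 at offsets 10–13.
Offset 10 falls in char 4's range; it's byte 1 of F0 9F 80 A7 = 0xF0.

0xF0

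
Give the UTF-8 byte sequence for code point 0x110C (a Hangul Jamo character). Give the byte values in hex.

U+110C = 0x110C = 4364 decimal. In range U+0800–U+FFFF → 3-byte form: 1110xxxx 10xxxxxx 10xxxxxx.
Binary (16 bits): 0001000100001100.
Split 4+6+6: 0001 | 000100 | 001100.
Byte 1: 11100001 = 0xE1.
Byte 2: 10000100 = 0x84.
Byte 3: 10001100 = 0x8C.

E1 84 8C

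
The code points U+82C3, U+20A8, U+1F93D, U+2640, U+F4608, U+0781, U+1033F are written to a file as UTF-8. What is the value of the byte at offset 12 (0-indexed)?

U+82C3 → 3-byte form E8 8B 83 at offsets 0–2.
U+20A8 → 3-byte form E2 82 A8 at offsets 3–5.
U+1F93D → 4-byte form F0 9F A4 BD at offsets 6–9.
U+2640 → 3-byte form E2 99 80 at offsets 10–12.
Offset 12 falls in char 4's range; it's byte 3 of E2 99 80 = 0x80.

0x80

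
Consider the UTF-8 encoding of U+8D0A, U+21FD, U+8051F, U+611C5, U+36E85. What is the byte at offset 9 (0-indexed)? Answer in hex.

U+8D0A → 3-byte form E8 B4 8A at offsets 0–2.
U+21FD → 3-byte form E2 87 BD at offsets 3–5.
U+8051F → 4-byte form F2 80 94 9F at offsets 6–9.
Offset 9 falls in char 3's range; it's byte 4 of F2 80 94 9F = 0x9F.

0x9F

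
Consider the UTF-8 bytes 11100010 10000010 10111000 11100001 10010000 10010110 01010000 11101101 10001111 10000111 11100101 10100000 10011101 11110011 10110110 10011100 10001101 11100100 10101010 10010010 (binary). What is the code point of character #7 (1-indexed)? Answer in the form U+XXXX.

Offset 0: leading byte 0xE2 = 11100010 → 3-byte char #1 = E2 82 B8.
Offset 3: leading byte 0xE1 = 11100001 → 3-byte char #2 = E1 90 96.
Offset 6: leading byte 0x50 = 01010000 → 1-byte char #3 = 50.
Offset 7: leading byte 0xED = 11101101 → 3-byte char #4 = ED 8F 87.
Offset 10: leading byte 0xE5 = 11100101 → 3-byte char #5 = E5 A0 9D.
Offset 13: leading byte 0xF3 = 11110011 → 4-byte char #6 = F3 B6 9C 8D.
Offset 17: leading byte 0xE4 = 11100100 → 3-byte char #7 = E4 AA 92.
Leading byte 0xE4 = 11100100 matches 1110xxxx → 3-byte sequence.
Byte 1: 0xE4 = 11100100, payload 0100 (4 bits).
Byte 2: 0xAA = 10101010 (10xxxxxx ✓), payload 101010.
Byte 3: 0x92 = 10010010 (10xxxxxx ✓), payload 010010.
Concatenate: 0100101010010010 = 0x4A92 (16 bits → U+4A92).

U+4A92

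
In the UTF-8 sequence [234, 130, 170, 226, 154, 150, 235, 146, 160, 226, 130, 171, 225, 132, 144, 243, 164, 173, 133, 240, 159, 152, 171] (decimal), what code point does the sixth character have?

U+E4B45

Offset 0: leading byte 0xEA = 11101010 → 3-byte char #1 = EA 82 AA.
Offset 3: leading byte 0xE2 = 11100010 → 3-byte char #2 = E2 9A 96.
Offset 6: leading byte 0xEB = 11101011 → 3-byte char #3 = EB 92 A0.
Offset 9: leading byte 0xE2 = 11100010 → 3-byte char #4 = E2 82 AB.
Offset 12: leading byte 0xE1 = 11100001 → 3-byte char #5 = E1 84 90.
Offset 15: leading byte 0xF3 = 11110011 → 4-byte char #6 = F3 A4 AD 85.
Leading byte 0xF3 = 11110011 matches 11110xxx → 4-byte sequence.
Byte 1: 0xF3 = 11110011, payload 011 (3 bits).
Byte 2: 0xA4 = 10100100 (10xxxxxx ✓), payload 100100.
Byte 3: 0xAD = 10101101 (10xxxxxx ✓), payload 101101.
Byte 4: 0x85 = 10000101 (10xxxxxx ✓), payload 000101.
Concatenate: 011100100101101000101 = 0xE4B45 (21 bits → U+E4B45).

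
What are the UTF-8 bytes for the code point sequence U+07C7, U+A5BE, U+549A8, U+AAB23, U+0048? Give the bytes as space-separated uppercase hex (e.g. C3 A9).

U+07C7: 2-byte form → DF 87.
U+A5BE: 3-byte form → EA 96 BE.
U+549A8: 4-byte form → F1 94 A6 A8.
U+AAB23: 4-byte form → F2 AA AC A3.
U+0048: 1-byte form → 48.
Concatenated (14 bytes): DF 87 EA 96 BE F1 94 A6 A8 F2 AA AC A3 48.

DF 87 EA 96 BE F1 94 A6 A8 F2 AA AC A3 48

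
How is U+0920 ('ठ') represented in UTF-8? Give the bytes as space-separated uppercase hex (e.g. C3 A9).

E0 A4 A0

U+0920 = 0x920 = 2336 decimal. In range U+0800–U+FFFF → 3-byte form: 1110xxxx 10xxxxxx 10xxxxxx.
Binary (16 bits): 0000100100100000.
Split 4+6+6: 0000 | 100100 | 100000.
Byte 1: 11100000 = 0xE0.
Byte 2: 10100100 = 0xA4.
Byte 3: 10100000 = 0xA0.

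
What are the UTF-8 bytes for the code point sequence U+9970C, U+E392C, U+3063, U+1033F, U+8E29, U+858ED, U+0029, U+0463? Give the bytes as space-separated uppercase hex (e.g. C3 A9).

U+9970C: 4-byte form → F2 99 9C 8C.
U+E392C: 4-byte form → F3 A3 A4 AC.
U+3063: 3-byte form → E3 81 A3.
U+1033F: 4-byte form → F0 90 8C BF.
U+8E29: 3-byte form → E8 B8 A9.
U+858ED: 4-byte form → F2 85 A3 AD.
U+0029: 1-byte form → 29.
U+0463: 2-byte form → D1 A3.
Concatenated (25 bytes): F2 99 9C 8C F3 A3 A4 AC E3 81 A3 F0 90 8C BF E8 B8 A9 F2 85 A3 AD 29 D1 A3.

F2 99 9C 8C F3 A3 A4 AC E3 81 A3 F0 90 8C BF E8 B8 A9 F2 85 A3 AD 29 D1 A3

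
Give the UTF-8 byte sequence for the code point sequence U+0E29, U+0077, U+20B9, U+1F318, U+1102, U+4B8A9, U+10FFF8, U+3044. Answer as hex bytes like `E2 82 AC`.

E0 B8 A9 77 E2 82 B9 F0 9F 8C 98 E1 84 82 F1 8B A2 A9 F4 8F BF B8 E3 81 84

U+0E29: 3-byte form → E0 B8 A9.
U+0077: 1-byte form → 77.
U+20B9: 3-byte form → E2 82 B9.
U+1F318: 4-byte form → F0 9F 8C 98.
U+1102: 3-byte form → E1 84 82.
U+4B8A9: 4-byte form → F1 8B A2 A9.
U+10FFF8: 4-byte form → F4 8F BF B8.
U+3044: 3-byte form → E3 81 84.
Concatenated (25 bytes): E0 B8 A9 77 E2 82 B9 F0 9F 8C 98 E1 84 82 F1 8B A2 A9 F4 8F BF B8 E3 81 84.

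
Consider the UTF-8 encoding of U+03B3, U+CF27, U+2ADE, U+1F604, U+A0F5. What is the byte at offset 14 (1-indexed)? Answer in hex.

0x83

1-indexed offset 14 is 0-indexed offset 13.
U+03B3 → 2-byte form CE B3 at offsets 0–1.
U+CF27 → 3-byte form EC BC A7 at offsets 2–4.
U+2ADE → 3-byte form E2 AB 9E at offsets 5–7.
U+1F604 → 4-byte form F0 9F 98 84 at offsets 8–11.
U+A0F5 → 3-byte form EA 83 B5 at offsets 12–14.
Offset 13 falls in char 5's range; it's byte 2 of EA 83 B5 = 0x83.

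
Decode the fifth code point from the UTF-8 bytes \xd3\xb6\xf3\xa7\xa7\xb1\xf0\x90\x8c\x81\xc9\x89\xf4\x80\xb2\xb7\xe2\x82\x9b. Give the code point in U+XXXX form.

Offset 0: leading byte 0xD3 = 11010011 → 2-byte char #1 = D3 B6.
Offset 2: leading byte 0xF3 = 11110011 → 4-byte char #2 = F3 A7 A7 B1.
Offset 6: leading byte 0xF0 = 11110000 → 4-byte char #3 = F0 90 8C 81.
Offset 10: leading byte 0xC9 = 11001001 → 2-byte char #4 = C9 89.
Offset 12: leading byte 0xF4 = 11110100 → 4-byte char #5 = F4 80 B2 B7.
Leading byte 0xF4 = 11110100 matches 11110xxx → 4-byte sequence.
Byte 1: 0xF4 = 11110100, payload 100 (3 bits).
Byte 2: 0x80 = 10000000 (10xxxxxx ✓), payload 000000.
Byte 3: 0xB2 = 10110010 (10xxxxxx ✓), payload 110010.
Byte 4: 0xB7 = 10110111 (10xxxxxx ✓), payload 110111.
Concatenate: 100000000110010110111 = 0x100CB7 (21 bits → U+100CB7).

U+100CB7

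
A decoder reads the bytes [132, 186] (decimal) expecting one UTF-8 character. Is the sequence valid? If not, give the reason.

invalid (continuation byte with no leading byte)

Byte 0x84 = 10000100 has the form 10xxxxxx — a continuation byte — but there is no preceding leading byte.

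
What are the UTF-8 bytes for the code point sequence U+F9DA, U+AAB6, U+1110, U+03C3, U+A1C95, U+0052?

EF A7 9A EA AA B6 E1 84 90 CF 83 F2 A1 B2 95 52

U+F9DA: 3-byte form → EF A7 9A.
U+AAB6: 3-byte form → EA AA B6.
U+1110: 3-byte form → E1 84 90.
U+03C3: 2-byte form → CF 83.
U+A1C95: 4-byte form → F2 A1 B2 95.
U+0052: 1-byte form → 52.
Concatenated (16 bytes): EF A7 9A EA AA B6 E1 84 90 CF 83 F2 A1 B2 95 52.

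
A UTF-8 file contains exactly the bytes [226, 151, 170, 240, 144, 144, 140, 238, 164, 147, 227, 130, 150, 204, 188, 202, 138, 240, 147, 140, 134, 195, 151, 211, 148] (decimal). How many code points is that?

Byte at offset 0: 0xE2 = 11100010 → 3-byte char (#1). Advance 3.
Byte at offset 3: 0xF0 = 11110000 → 4-byte char (#2). Advance 4.
Byte at offset 7: 0xEE = 11101110 → 3-byte char (#3). Advance 3.
Byte at offset 10: 0xE3 = 11100011 → 3-byte char (#4). Advance 3.
Byte at offset 13: 0xCC = 11001100 → 2-byte char (#5). Advance 2.
Byte at offset 15: 0xCA = 11001010 → 2-byte char (#6). Advance 2.
Byte at offset 17: 0xF0 = 11110000 → 4-byte char (#7). Advance 4.
Byte at offset 21: 0xC3 = 11000011 → 2-byte char (#8). Advance 2.
Byte at offset 23: 0xD3 = 11010011 → 2-byte char (#9). Advance 2.
Reached end at offset 25 after 9 code points.

9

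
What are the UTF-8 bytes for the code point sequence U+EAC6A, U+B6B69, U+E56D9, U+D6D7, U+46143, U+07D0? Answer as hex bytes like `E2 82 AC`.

F3 AA B1 AA F2 B6 AD A9 F3 A5 9B 99 ED 9B 97 F1 86 85 83 DF 90

U+EAC6A: 4-byte form → F3 AA B1 AA.
U+B6B69: 4-byte form → F2 B6 AD A9.
U+E56D9: 4-byte form → F3 A5 9B 99.
U+D6D7: 3-byte form → ED 9B 97.
U+46143: 4-byte form → F1 86 85 83.
U+07D0: 2-byte form → DF 90.
Concatenated (21 bytes): F3 AA B1 AA F2 B6 AD A9 F3 A5 9B 99 ED 9B 97 F1 86 85 83 DF 90.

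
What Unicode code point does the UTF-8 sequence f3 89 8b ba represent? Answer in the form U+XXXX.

U+C92FA

Leading byte 0xF3 = 11110011 matches 11110xxx → 4-byte sequence.
Byte 1: 0xF3 = 11110011, payload 011 (3 bits).
Byte 2: 0x89 = 10001001 (10xxxxxx ✓), payload 001001.
Byte 3: 0x8B = 10001011 (10xxxxxx ✓), payload 001011.
Byte 4: 0xBA = 10111010 (10xxxxxx ✓), payload 111010.
Concatenate: 011001001001011111010 = 0xC92FA (21 bits → U+C92FA).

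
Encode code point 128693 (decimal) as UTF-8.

U+1F6B5 = 0x1F6B5 = 128693 decimal. In range U+10000–U+10FFFF → 4-byte form: 11110xxx 10xxxxxx 10xxxxxx 10xxxxxx.
Binary (21 bits): 000011111011010110101.
Split 3+6+6+6: 000 | 011111 | 011010 | 110101.
Byte 1: 11110000 = 0xF0.
Byte 2: 10011111 = 0x9F.
Byte 3: 10011010 = 0x9A.
Byte 4: 10110101 = 0xB5.

F0 9F 9A B5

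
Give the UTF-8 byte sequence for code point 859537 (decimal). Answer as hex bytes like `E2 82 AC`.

U+D1D91 = 0xD1D91 = 859537 decimal. In range U+10000–U+10FFFF → 4-byte form: 11110xxx 10xxxxxx 10xxxxxx 10xxxxxx.
Binary (21 bits): 011010001110110010001.
Split 3+6+6+6: 011 | 010001 | 110110 | 010001.
Byte 1: 11110011 = 0xF3.
Byte 2: 10010001 = 0x91.
Byte 3: 10110110 = 0xB6.
Byte 4: 10010001 = 0x91.

F3 91 B6 91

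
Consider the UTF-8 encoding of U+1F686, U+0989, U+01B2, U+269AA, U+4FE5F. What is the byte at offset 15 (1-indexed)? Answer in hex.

1-indexed offset 15 is 0-indexed offset 14.
U+1F686 → 4-byte form F0 9F 9A 86 at offsets 0–3.
U+0989 → 3-byte form E0 A6 89 at offsets 4–6.
U+01B2 → 2-byte form C6 B2 at offsets 7–8.
U+269AA → 4-byte form F0 A6 A6 AA at offsets 9–12.
U+4FE5F → 4-byte form F1 8F B9 9F at offsets 13–16.
Offset 14 falls in char 5's range; it's byte 2 of F1 8F B9 9F = 0x8F.

0x8F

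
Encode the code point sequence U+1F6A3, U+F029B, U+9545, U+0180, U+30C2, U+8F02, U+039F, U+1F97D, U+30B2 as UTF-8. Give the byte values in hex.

U+1F6A3: 4-byte form → F0 9F 9A A3.
U+F029B: 4-byte form → F3 B0 8A 9B.
U+9545: 3-byte form → E9 95 85.
U+0180: 2-byte form → C6 80.
U+30C2: 3-byte form → E3 83 82.
U+8F02: 3-byte form → E8 BC 82.
U+039F: 2-byte form → CE 9F.
U+1F97D: 4-byte form → F0 9F A5 BD.
U+30B2: 3-byte form → E3 82 B2.
Concatenated (28 bytes): F0 9F 9A A3 F3 B0 8A 9B E9 95 85 C6 80 E3 83 82 E8 BC 82 CE 9F F0 9F A5 BD E3 82 B2.

F0 9F 9A A3 F3 B0 8A 9B E9 95 85 C6 80 E3 83 82 E8 BC 82 CE 9F F0 9F A5 BD E3 82 B2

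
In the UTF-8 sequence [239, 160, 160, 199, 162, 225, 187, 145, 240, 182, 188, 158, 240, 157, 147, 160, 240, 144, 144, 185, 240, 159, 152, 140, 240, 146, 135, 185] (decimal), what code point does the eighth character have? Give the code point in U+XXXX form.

U+121F9

Offset 0: leading byte 0xEF = 11101111 → 3-byte char #1 = EF A0 A0.
Offset 3: leading byte 0xC7 = 11000111 → 2-byte char #2 = C7 A2.
Offset 5: leading byte 0xE1 = 11100001 → 3-byte char #3 = E1 BB 91.
Offset 8: leading byte 0xF0 = 11110000 → 4-byte char #4 = F0 B6 BC 9E.
Offset 12: leading byte 0xF0 = 11110000 → 4-byte char #5 = F0 9D 93 A0.
Offset 16: leading byte 0xF0 = 11110000 → 4-byte char #6 = F0 90 90 B9.
Offset 20: leading byte 0xF0 = 11110000 → 4-byte char #7 = F0 9F 98 8C.
Offset 24: leading byte 0xF0 = 11110000 → 4-byte char #8 = F0 92 87 B9.
Leading byte 0xF0 = 11110000 matches 11110xxx → 4-byte sequence.
Byte 1: 0xF0 = 11110000, payload 000 (3 bits).
Byte 2: 0x92 = 10010010 (10xxxxxx ✓), payload 010010.
Byte 3: 0x87 = 10000111 (10xxxxxx ✓), payload 000111.
Byte 4: 0xB9 = 10111001 (10xxxxxx ✓), payload 111001.
Concatenate: 000010010000111111001 = 0x121F9 (21 bits → U+121F9).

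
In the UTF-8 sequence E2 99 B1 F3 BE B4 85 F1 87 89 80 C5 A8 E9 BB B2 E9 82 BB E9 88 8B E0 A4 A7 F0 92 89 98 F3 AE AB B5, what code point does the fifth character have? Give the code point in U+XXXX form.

U+9EF2

Offset 0: leading byte 0xE2 = 11100010 → 3-byte char #1 = E2 99 B1.
Offset 3: leading byte 0xF3 = 11110011 → 4-byte char #2 = F3 BE B4 85.
Offset 7: leading byte 0xF1 = 11110001 → 4-byte char #3 = F1 87 89 80.
Offset 11: leading byte 0xC5 = 11000101 → 2-byte char #4 = C5 A8.
Offset 13: leading byte 0xE9 = 11101001 → 3-byte char #5 = E9 BB B2.
Leading byte 0xE9 = 11101001 matches 1110xxxx → 3-byte sequence.
Byte 1: 0xE9 = 11101001, payload 1001 (4 bits).
Byte 2: 0xBB = 10111011 (10xxxxxx ✓), payload 111011.
Byte 3: 0xB2 = 10110010 (10xxxxxx ✓), payload 110010.
Concatenate: 1001111011110010 = 0x9EF2 (16 bits → U+9EF2).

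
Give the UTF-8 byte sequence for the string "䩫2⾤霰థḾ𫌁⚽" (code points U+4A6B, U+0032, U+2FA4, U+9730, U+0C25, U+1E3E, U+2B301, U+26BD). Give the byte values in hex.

U+4A6B: 3-byte form → E4 A9 AB.
U+0032: 1-byte form → 32.
U+2FA4: 3-byte form → E2 BE A4.
U+9730: 3-byte form → E9 9C B0.
U+0C25: 3-byte form → E0 B0 A5.
U+1E3E: 3-byte form → E1 B8 BE.
U+2B301: 4-byte form → F0 AB 8C 81.
U+26BD: 3-byte form → E2 9A BD.
Concatenated (23 bytes): E4 A9 AB 32 E2 BE A4 E9 9C B0 E0 B0 A5 E1 B8 BE F0 AB 8C 81 E2 9A BD.

E4 A9 AB 32 E2 BE A4 E9 9C B0 E0 B0 A5 E1 B8 BE F0 AB 8C 81 E2 9A BD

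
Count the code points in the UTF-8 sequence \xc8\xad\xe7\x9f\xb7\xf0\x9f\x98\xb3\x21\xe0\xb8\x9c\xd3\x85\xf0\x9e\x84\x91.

7

Byte at offset 0: 0xC8 = 11001000 → 2-byte char (#1). Advance 2.
Byte at offset 2: 0xE7 = 11100111 → 3-byte char (#2). Advance 3.
Byte at offset 5: 0xF0 = 11110000 → 4-byte char (#3). Advance 4.
Byte at offset 9: 0x21 = 00100001 → 1-byte char (#4). Advance 1.
Byte at offset 10: 0xE0 = 11100000 → 3-byte char (#5). Advance 3.
Byte at offset 13: 0xD3 = 11010011 → 2-byte char (#6). Advance 2.
Byte at offset 15: 0xF0 = 11110000 → 4-byte char (#7). Advance 4.
Reached end at offset 19 after 7 code points.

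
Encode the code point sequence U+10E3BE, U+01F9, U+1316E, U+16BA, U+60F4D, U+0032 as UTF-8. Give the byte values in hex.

U+10E3BE: 4-byte form → F4 8E 8E BE.
U+01F9: 2-byte form → C7 B9.
U+1316E: 4-byte form → F0 93 85 AE.
U+16BA: 3-byte form → E1 9A BA.
U+60F4D: 4-byte form → F1 A0 BD 8D.
U+0032: 1-byte form → 32.
Concatenated (18 bytes): F4 8E 8E BE C7 B9 F0 93 85 AE E1 9A BA F1 A0 BD 8D 32.

F4 8E 8E BE C7 B9 F0 93 85 AE E1 9A BA F1 A0 BD 8D 32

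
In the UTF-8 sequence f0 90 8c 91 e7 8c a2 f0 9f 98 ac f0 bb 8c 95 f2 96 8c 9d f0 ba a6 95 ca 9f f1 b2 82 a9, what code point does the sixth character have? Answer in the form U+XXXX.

U+3A995

Offset 0: leading byte 0xF0 = 11110000 → 4-byte char #1 = F0 90 8C 91.
Offset 4: leading byte 0xE7 = 11100111 → 3-byte char #2 = E7 8C A2.
Offset 7: leading byte 0xF0 = 11110000 → 4-byte char #3 = F0 9F 98 AC.
Offset 11: leading byte 0xF0 = 11110000 → 4-byte char #4 = F0 BB 8C 95.
Offset 15: leading byte 0xF2 = 11110010 → 4-byte char #5 = F2 96 8C 9D.
Offset 19: leading byte 0xF0 = 11110000 → 4-byte char #6 = F0 BA A6 95.
Leading byte 0xF0 = 11110000 matches 11110xxx → 4-byte sequence.
Byte 1: 0xF0 = 11110000, payload 000 (3 bits).
Byte 2: 0xBA = 10111010 (10xxxxxx ✓), payload 111010.
Byte 3: 0xA6 = 10100110 (10xxxxxx ✓), payload 100110.
Byte 4: 0x95 = 10010101 (10xxxxxx ✓), payload 010101.
Concatenate: 000111010100110010101 = 0x3A995 (21 bits → U+3A995).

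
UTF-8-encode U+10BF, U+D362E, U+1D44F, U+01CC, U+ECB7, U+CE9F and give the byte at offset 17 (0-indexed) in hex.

0xBA

U+10BF → 3-byte form E1 82 BF at offsets 0–2.
U+D362E → 4-byte form F3 93 98 AE at offsets 3–6.
U+1D44F → 4-byte form F0 9D 91 8F at offsets 7–10.
U+01CC → 2-byte form C7 8C at offsets 11–12.
U+ECB7 → 3-byte form EE B2 B7 at offsets 13–15.
U+CE9F → 3-byte form EC BA 9F at offsets 16–18.
Offset 17 falls in char 6's range; it's byte 2 of EC BA 9F = 0xBA.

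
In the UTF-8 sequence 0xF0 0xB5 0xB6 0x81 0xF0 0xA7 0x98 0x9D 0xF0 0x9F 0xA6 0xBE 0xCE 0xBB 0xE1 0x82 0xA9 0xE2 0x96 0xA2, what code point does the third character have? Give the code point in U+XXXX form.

U+1F9BE

Offset 0: leading byte 0xF0 = 11110000 → 4-byte char #1 = F0 B5 B6 81.
Offset 4: leading byte 0xF0 = 11110000 → 4-byte char #2 = F0 A7 98 9D.
Offset 8: leading byte 0xF0 = 11110000 → 4-byte char #3 = F0 9F A6 BE.
Leading byte 0xF0 = 11110000 matches 11110xxx → 4-byte sequence.
Byte 1: 0xF0 = 11110000, payload 000 (3 bits).
Byte 2: 0x9F = 10011111 (10xxxxxx ✓), payload 011111.
Byte 3: 0xA6 = 10100110 (10xxxxxx ✓), payload 100110.
Byte 4: 0xBE = 10111110 (10xxxxxx ✓), payload 111110.
Concatenate: 000011111100110111110 = 0x1F9BE (21 bits → U+1F9BE).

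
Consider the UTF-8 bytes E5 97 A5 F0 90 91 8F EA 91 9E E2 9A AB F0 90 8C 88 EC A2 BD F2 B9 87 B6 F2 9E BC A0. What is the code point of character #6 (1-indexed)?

U+C8BD

Offset 0: leading byte 0xE5 = 11100101 → 3-byte char #1 = E5 97 A5.
Offset 3: leading byte 0xF0 = 11110000 → 4-byte char #2 = F0 90 91 8F.
Offset 7: leading byte 0xEA = 11101010 → 3-byte char #3 = EA 91 9E.
Offset 10: leading byte 0xE2 = 11100010 → 3-byte char #4 = E2 9A AB.
Offset 13: leading byte 0xF0 = 11110000 → 4-byte char #5 = F0 90 8C 88.
Offset 17: leading byte 0xEC = 11101100 → 3-byte char #6 = EC A2 BD.
Leading byte 0xEC = 11101100 matches 1110xxxx → 3-byte sequence.
Byte 1: 0xEC = 11101100, payload 1100 (4 bits).
Byte 2: 0xA2 = 10100010 (10xxxxxx ✓), payload 100010.
Byte 3: 0xBD = 10111101 (10xxxxxx ✓), payload 111101.
Concatenate: 1100100010111101 = 0xC8BD (16 bits → U+C8BD).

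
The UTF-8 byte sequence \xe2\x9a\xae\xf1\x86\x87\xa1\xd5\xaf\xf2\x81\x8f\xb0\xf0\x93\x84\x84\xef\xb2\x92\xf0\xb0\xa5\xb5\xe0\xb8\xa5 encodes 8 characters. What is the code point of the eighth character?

U+0E25

Offset 0: leading byte 0xE2 = 11100010 → 3-byte char #1 = E2 9A AE.
Offset 3: leading byte 0xF1 = 11110001 → 4-byte char #2 = F1 86 87 A1.
Offset 7: leading byte 0xD5 = 11010101 → 2-byte char #3 = D5 AF.
Offset 9: leading byte 0xF2 = 11110010 → 4-byte char #4 = F2 81 8F B0.
Offset 13: leading byte 0xF0 = 11110000 → 4-byte char #5 = F0 93 84 84.
Offset 17: leading byte 0xEF = 11101111 → 3-byte char #6 = EF B2 92.
Offset 20: leading byte 0xF0 = 11110000 → 4-byte char #7 = F0 B0 A5 B5.
Offset 24: leading byte 0xE0 = 11100000 → 3-byte char #8 = E0 B8 A5.
Leading byte 0xE0 = 11100000 matches 1110xxxx → 3-byte sequence.
Byte 1: 0xE0 = 11100000, payload 0000 (4 bits).
Byte 2: 0xB8 = 10111000 (10xxxxxx ✓), payload 111000.
Byte 3: 0xA5 = 10100101 (10xxxxxx ✓), payload 100101.
Concatenate: 0000111000100101 = 0xE25 (16 bits → U+0E25).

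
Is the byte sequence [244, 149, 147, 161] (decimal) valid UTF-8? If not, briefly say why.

Leading byte 0xF4 = 11110100 → 4-byte form.
Payload = 0x1154E1, which exceeds U+10FFFF, the maximum Unicode code point. (Leading bytes F5–FF, or F4 followed by ≥ 0x90, are invalid.)

invalid (encodes a value above U+10FFFF)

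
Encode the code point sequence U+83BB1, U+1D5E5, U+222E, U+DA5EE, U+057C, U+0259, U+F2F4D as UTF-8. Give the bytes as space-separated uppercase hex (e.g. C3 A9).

F2 83 AE B1 F0 9D 97 A5 E2 88 AE F3 9A 97 AE D5 BC C9 99 F3 B2 BD 8D

U+83BB1: 4-byte form → F2 83 AE B1.
U+1D5E5: 4-byte form → F0 9D 97 A5.
U+222E: 3-byte form → E2 88 AE.
U+DA5EE: 4-byte form → F3 9A 97 AE.
U+057C: 2-byte form → D5 BC.
U+0259: 2-byte form → C9 99.
U+F2F4D: 4-byte form → F3 B2 BD 8D.
Concatenated (23 bytes): F2 83 AE B1 F0 9D 97 A5 E2 88 AE F3 9A 97 AE D5 BC C9 99 F3 B2 BD 8D.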